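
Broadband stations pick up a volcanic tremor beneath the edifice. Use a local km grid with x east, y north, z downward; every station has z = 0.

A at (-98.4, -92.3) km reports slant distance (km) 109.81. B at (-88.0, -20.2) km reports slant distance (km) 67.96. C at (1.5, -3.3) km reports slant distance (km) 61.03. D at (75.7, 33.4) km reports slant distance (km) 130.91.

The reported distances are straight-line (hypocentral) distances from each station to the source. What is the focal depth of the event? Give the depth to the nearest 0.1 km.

z ≈ 45.5 km

Each station gives a sphere (x−x_i)² + (y−y_i)² + z² = d_i² (stations at z=0).
Subtracting the A sphere from B and C: z² cancels, leaving linear equations in x and y:
20.8 x + 144.2 y = -2610.14
199.8 x + 178.0 y = -9855.13
Solving: x ≈ -38.095, y ≈ -12.606 km (keep extra digits for the depth step; rounded: -38.1, -12.6).
Then from the A sphere: z² = 109.81² − (x + 98.4)² − (y + 92.3)² with x = -38.095, y = -12.606, so z ≈ 45.502 ≈ 45.5 km.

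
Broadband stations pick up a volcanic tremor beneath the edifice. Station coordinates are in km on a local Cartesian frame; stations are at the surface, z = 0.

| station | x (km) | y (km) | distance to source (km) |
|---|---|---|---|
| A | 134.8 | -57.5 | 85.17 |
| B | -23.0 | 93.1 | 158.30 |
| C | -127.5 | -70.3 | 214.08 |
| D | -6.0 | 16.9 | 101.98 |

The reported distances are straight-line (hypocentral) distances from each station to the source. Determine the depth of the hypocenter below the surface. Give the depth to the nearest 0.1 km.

z ≈ 48.7 km

Each station gives a sphere (x−x_i)² + (y−y_i)² + z² = d_i² (stations at z=0).
Subtracting the A sphere from B and C: z² cancels, leaving linear equations in x and y:
-315.6 x + 301.2 y = -30085.64
-524.6 x − 25.6 y = -38855.27
Solving: x ≈ 75.101, y ≈ -21.195 km (keep extra digits for the depth step; rounded: 75.1, -21.2).
Then from the A sphere: z² = 85.17² − (x − 134.8)² − (y + 57.5)² with x = 75.101, y = -21.195, so z ≈ 48.702 ≈ 48.7 km.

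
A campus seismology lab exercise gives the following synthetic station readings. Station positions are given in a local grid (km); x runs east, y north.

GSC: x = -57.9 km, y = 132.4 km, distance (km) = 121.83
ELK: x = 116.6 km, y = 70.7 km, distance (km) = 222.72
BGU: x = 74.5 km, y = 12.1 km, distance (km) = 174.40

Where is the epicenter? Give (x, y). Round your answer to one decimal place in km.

-99.8 km east, 18.0 km north

Circle about each station: (x + 57.9)² + (y − 132.4)² = 121.83²; (x − 116.6)² + (y − 70.7)² = 222.72²; (x − 74.5)² + (y − 12.1)² = 174.40².
Subtracting the GSC equation from the ELK and BGU equations removes the quadratic terms:
349.0 x − 123.4 y = -37049.77
264.8 x − 240.6 y = -30758.32
Solving the 2×2 system: x ≈ -99.8, y ≈ 18.0 km.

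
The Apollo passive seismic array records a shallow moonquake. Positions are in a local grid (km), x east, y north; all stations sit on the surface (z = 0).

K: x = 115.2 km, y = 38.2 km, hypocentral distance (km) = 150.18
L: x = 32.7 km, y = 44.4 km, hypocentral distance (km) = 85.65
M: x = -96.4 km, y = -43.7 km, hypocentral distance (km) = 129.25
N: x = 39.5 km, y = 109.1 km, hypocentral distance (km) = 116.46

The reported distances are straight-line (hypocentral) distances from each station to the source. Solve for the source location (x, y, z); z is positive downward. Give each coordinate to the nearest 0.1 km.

(-18.8, 34.4, 67.7)

Each station gives a sphere (x−x_i)² + (y−y_i)² + z² = d_i² (stations at z=0).
Subtracting the K sphere from L and M: z² cancels, leaving linear equations in x and y:
-165.0 x + 12.4 y = 3528.48
-423.2 x − 163.8 y = 2320.84
Solving: x ≈ -18.799, y ≈ 34.402 km (keep extra digits for the depth step; rounded: -18.8, 34.4).
Then from the K sphere: z² = 150.18² − (x − 115.2)² − (y − 38.2)² with x = -18.799, y = 34.402, so z ≈ 67.704 ≈ 67.7 km.
Check against N (with the unrounded solution): distance 116.46 ≈ 116.46 km. ✓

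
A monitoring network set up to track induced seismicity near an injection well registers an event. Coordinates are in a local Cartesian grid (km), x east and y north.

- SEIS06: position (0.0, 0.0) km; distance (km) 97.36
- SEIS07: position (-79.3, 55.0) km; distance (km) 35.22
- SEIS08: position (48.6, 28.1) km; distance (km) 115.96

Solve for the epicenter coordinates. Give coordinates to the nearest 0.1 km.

Circle about each station: x² + y² = 97.36²; (x + 79.3)² + (y − 55.0)² = 35.22²; (x − 48.6)² + (y − 28.1)² = 115.96².
Subtracting the SEIS06 equation from the SEIS07 and SEIS08 equations removes the quadratic terms:
-158.6 x + 110.0 y = 17552.01
97.2 x + 56.2 y = -816.18
Solving the 2×2 system: x ≈ -54.9, y ≈ 80.4 km.

-54.9 km east, 80.4 km north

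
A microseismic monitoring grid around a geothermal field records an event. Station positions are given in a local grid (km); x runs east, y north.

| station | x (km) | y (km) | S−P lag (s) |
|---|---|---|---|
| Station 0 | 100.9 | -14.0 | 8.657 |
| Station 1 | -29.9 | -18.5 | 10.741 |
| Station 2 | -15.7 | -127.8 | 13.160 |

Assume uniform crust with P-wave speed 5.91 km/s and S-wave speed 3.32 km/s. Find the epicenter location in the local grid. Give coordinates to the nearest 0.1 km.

45.5 km east, -49.1 km north

Distance from S−P lag: d = Δt · v_P v_S / (v_P − v_S) = Δt · (5.91·3.32)/(5.91−3.32) ≈ 7.5758·Δt.
So d_Station 0 = 65.58, d_Station 1 = 81.37, d_Station 2 = 99.70 km.
Circle about each station: (x − 100.9)² + (y + 14.0)² = 65.58²; (x + 29.9)² + (y + 18.5)² = 81.37²; (x + 15.7)² + (y + 127.8)² = 99.70².
Subtracting pairs of circle equations eliminates x²+y² and gives linear equations (the radical axes):
-261.6 x − 9.0 y = -11460.89
-233.2 x − 227.6 y = 563.17
Solving the 2×2 system: x ≈ 45.5, y ≈ -49.1 km.
Check against Station 0 (with the unrounded x, y): √((x − 100.9)²+(y + 14.0)²) = 65.58 ≈ 65.58 km. ✓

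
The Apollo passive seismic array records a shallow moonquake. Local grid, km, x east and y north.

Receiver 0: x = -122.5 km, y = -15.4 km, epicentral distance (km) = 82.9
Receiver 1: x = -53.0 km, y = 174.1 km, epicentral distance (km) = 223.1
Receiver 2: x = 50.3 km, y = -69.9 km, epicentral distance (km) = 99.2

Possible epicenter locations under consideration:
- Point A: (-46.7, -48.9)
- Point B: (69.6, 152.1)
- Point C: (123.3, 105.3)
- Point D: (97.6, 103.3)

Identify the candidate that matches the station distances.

For each candidate, compare |candidate − station| to the reported distance:
Point A: residuals Receiver 0 0.0, Receiver 1 0.0, Receiver 2 0.0 → max 0.0 km
Point B: residuals Receiver 0 172.0, Receiver 1 98.5, Receiver 2 123.6 → max 172.0 km
Point C: residuals Receiver 0 190.9, Receiver 1 33.9, Receiver 2 90.6 → max 190.9 km
Point D: residuals Receiver 0 167.2, Receiver 1 56.7, Receiver 2 80.3 → max 167.2 km
Only Point A has all residuals ≈ 0.

Point A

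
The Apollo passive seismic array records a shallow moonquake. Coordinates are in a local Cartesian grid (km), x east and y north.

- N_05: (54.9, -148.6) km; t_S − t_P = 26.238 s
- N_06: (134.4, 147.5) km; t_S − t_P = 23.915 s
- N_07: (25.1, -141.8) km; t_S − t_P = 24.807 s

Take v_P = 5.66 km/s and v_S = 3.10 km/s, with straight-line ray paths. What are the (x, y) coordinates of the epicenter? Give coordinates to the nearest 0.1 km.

x ≈ 22.0 km, y ≈ 28.2 km

Distance from S−P lag: d = Δt · v_P v_S / (v_P − v_S) = Δt · (5.66·3.10)/(5.66−3.10) ≈ 6.8539·Δt.
So d_N_05 = 179.83, d_N_06 = 163.91, d_N_07 = 170.02 km.
Circle about each station: (x − 54.9)² + (y + 148.6)² = 179.83²; (x − 134.4)² + (y − 147.5)² = 163.91²; (x − 25.1)² + (y + 141.8)² = 170.02².
Subtracting the N_05 equation from the N_06 and N_07 equations removes the quadratic terms:
159.0 x + 592.2 y = 20195.98
-59.6 x + 13.6 y = -926.69
Solving the 2×2 system: x ≈ 22.0, y ≈ 28.2 km.
Check against N_05 (with the unrounded x, y): √((x − 54.9)²+(y + 148.6)²) = 179.84 ≈ 179.83 km. ✓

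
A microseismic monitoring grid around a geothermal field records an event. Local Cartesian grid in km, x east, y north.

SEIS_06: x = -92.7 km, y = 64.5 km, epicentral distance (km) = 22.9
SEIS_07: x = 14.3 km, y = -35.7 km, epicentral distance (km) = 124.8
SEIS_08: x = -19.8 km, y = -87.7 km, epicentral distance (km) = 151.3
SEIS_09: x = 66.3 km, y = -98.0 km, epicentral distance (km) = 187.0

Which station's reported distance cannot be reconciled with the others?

Solve using three stations at a time. Using SEIS_06, SEIS_07, SEIS_08 (subtract circle equations pairwise → linear system) gives (x, y) ≈ (-72.2, 54.2).
Distances from that point to each station vs reported:
  SEIS_06: calculated 22.9 vs reported 22.9 → residual 0.0 km
  SEIS_07: calculated 124.8 vs reported 124.8 → residual 0.0 km
  SEIS_08: calculated 151.3 vs reported 151.3 → residual 0.0 km
  SEIS_09: calculated 205.8 vs reported 187.0 → residual 18.8 km
SEIS_06, SEIS_07, SEIS_08 are mutually consistent (residuals ≈ 0); SEIS_09 is off by 18.8 km.

SEIS_09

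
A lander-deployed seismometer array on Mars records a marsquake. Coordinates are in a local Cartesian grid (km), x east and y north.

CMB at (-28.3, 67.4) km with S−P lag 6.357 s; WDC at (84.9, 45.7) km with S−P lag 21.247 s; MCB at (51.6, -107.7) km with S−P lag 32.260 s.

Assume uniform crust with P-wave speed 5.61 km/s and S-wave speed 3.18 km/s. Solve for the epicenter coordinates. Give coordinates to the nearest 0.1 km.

-61.1 km east, 100.6 km north

Distance from S−P lag: d = Δt · v_P v_S / (v_P − v_S) = Δt · (5.61·3.18)/(5.61−3.18) ≈ 7.3415·Δt.
So d_CMB = 46.67, d_WDC = 155.98, d_MCB = 236.84 km.
Circle about each station: (x + 28.3)² + (y − 67.4)² = 46.67²; (x − 84.9)² + (y − 45.7)² = 155.98²; (x − 51.6)² + (y + 107.7)² = 236.84².
Subtracting pairs of circle equations eliminates x²+y² and gives linear equations (the radical axes):
226.4 x − 43.4 y = -18198.82
159.8 x − 350.2 y = -44996.90
Solving the 2×2 system: x ≈ -61.1, y ≈ 100.6 km.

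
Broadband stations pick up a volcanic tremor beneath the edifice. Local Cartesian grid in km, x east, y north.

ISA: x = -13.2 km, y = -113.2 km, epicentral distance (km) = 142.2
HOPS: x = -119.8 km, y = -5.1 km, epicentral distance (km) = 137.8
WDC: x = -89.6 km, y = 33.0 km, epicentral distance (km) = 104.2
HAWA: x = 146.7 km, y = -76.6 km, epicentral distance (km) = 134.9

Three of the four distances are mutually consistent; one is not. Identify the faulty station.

Solve using three stations at a time. Using ISA, HOPS, WDC (subtract circle equations pairwise → linear system) gives (x, y) ≈ (14.4, 26.3).
Distances from that point to each station vs reported:
  ISA: calculated 142.2 vs reported 142.2 → residual 0.0 km
  HOPS: calculated 137.8 vs reported 137.8 → residual 0.0 km
  WDC: calculated 104.2 vs reported 104.2 → residual 0.0 km
  HAWA: calculated 167.6 vs reported 134.9 → residual 32.7 km
ISA, HOPS, WDC are mutually consistent (residuals ≈ 0); HAWA is off by 32.7 km.

HAWA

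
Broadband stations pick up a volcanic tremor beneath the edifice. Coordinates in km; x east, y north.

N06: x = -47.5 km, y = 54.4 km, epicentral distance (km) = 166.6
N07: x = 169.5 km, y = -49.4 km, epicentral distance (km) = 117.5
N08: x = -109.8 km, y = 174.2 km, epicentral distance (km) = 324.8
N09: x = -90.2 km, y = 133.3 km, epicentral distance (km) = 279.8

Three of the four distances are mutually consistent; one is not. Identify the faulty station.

N06

Solve using three stations at a time. Using N07, N08, N09 (subtract circle equations pairwise → linear system) gives (x, y) ≈ (63.6, -100.4).
Distances from that point to each station vs reported:
  N06: calculated 190.6 vs reported 166.6 → residual 24.0 km
  N07: calculated 117.5 vs reported 117.5 → residual 0.0 km
  N08: calculated 324.8 vs reported 324.8 → residual 0.0 km
  N09: calculated 279.8 vs reported 279.8 → residual 0.0 km
N07, N08, N09 are mutually consistent (residuals ≈ 0); N06 is off by 24.0 km.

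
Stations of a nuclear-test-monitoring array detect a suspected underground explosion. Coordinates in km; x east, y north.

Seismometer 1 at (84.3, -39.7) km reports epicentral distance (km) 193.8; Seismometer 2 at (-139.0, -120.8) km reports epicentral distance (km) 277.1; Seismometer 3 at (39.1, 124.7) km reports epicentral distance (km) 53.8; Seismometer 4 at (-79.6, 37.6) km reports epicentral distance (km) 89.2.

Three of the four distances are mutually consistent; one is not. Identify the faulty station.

Seismometer 4

Solve using three stations at a time. Using Seismometer 1, Seismometer 2, Seismometer 3 (subtract circle equations pairwise → linear system) gives (x, y) ≈ (-14.8, 126.9).
Distances from that point to each station vs reported:
  Seismometer 1: calculated 193.8 vs reported 193.8 → residual 0.0 km
  Seismometer 2: calculated 277.1 vs reported 277.1 → residual 0.0 km
  Seismometer 3: calculated 53.9 vs reported 53.8 → residual 0.1 km
  Seismometer 4: calculated 110.4 vs reported 89.2 → residual 21.2 km
Seismometer 1, Seismometer 2, Seismometer 3 are mutually consistent (residuals ≈ 0); Seismometer 4 is off by 21.2 km.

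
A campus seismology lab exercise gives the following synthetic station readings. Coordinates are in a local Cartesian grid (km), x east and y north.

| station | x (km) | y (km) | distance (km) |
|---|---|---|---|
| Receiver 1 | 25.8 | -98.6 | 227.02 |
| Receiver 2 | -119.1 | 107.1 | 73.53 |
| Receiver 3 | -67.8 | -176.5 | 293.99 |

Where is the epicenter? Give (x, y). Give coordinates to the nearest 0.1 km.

-46.2 km east, 116.7 km north

Circle about each station: (x − 25.8)² + (y + 98.6)² = 227.02²; (x + 119.1)² + (y − 107.1)² = 73.53²; (x + 67.8)² + (y + 176.5)² = 293.99².
Subtracting the Receiver 1 equation from the Receiver 2 and Receiver 3 equations removes the quadratic terms:
-289.8 x + 411.4 y = 61399.04
-187.2 x − 155.8 y = -9530.55
Solving the 2×2 system: x ≈ -46.2, y ≈ 116.7 km.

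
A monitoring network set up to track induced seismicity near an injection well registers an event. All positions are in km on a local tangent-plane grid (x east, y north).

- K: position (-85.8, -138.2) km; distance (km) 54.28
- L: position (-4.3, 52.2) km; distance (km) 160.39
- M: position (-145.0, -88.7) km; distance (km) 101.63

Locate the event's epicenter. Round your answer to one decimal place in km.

(-44.4, -103.1)

Circle about each station: (x + 85.8)² + (y + 138.2)² = 54.28²; (x + 4.3)² + (y − 52.2)² = 160.39²; (x + 145.0)² + (y + 88.7)² = 101.63².
Subtracting the K equation from the L and M equations removes the quadratic terms:
163.0 x + 380.8 y = -46496.18
-118.4 x + 99.0 y = -4950.53
Solving the 2×2 system: x ≈ -44.4, y ≈ -103.1 km.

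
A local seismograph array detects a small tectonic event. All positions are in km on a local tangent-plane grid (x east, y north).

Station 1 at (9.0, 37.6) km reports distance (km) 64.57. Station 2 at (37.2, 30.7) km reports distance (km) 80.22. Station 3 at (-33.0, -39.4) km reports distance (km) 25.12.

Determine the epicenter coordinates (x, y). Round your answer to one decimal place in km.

Circle about each station: (x − 9.0)² + (y − 37.6)² = 64.57²; (x − 37.2)² + (y − 30.7)² = 80.22²; (x + 33.0)² + (y + 39.4)² = 25.12².
Subtracting pairs of circle equations eliminates x²+y² and gives linear equations (the radical axes):
56.4 x − 13.8 y = -1434.39
-84.0 x − 154.0 y = 4684.87
Solving the 2×2 system: x ≈ -29.0, y ≈ -14.6 km.

-29.0 km east, -14.6 km north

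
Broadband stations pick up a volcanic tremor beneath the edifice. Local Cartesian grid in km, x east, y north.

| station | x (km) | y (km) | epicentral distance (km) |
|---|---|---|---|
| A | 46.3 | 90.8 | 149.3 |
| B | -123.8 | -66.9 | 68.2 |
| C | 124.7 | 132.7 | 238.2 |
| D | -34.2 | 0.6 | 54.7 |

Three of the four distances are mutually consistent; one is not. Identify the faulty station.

Solve using three stations at a time. Using A, C, D (subtract circle equations pairwise → linear system) gives (x, y) ≈ (-85.3, 20.2).
Distances from that point to each station vs reported:
  A: calculated 149.3 vs reported 149.3 → residual 0.0 km
  B: calculated 95.3 vs reported 68.2 → residual 27.1 km
  C: calculated 238.2 vs reported 238.2 → residual 0.0 km
  D: calculated 54.7 vs reported 54.7 → residual 0.0 km
A, C, D are mutually consistent (residuals ≈ 0); B is off by 27.1 km.

B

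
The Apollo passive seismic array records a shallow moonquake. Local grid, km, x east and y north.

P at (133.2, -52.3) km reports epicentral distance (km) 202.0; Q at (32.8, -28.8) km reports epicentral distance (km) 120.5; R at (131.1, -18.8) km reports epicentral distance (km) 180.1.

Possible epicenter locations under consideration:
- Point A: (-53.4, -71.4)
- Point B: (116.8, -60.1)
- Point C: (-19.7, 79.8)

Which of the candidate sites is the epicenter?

Point C

For each candidate, compare |candidate − station| to the reported distance:
Point A: residuals P 14.4, Q 24.3, R 11.8 → max 24.3 km
Point B: residuals P 183.8, Q 30.9, R 136.4 → max 183.8 km
Point C: residuals P 0.1, Q 0.1, R 0.1 → max 0.1 km
Only Point C has all residuals ≈ 0.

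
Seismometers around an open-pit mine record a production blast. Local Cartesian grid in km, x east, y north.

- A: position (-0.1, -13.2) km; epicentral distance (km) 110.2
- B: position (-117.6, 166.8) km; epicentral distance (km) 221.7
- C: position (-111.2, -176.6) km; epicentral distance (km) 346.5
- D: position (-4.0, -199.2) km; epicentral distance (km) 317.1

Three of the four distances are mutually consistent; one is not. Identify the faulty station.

Solve using three stations at a time. Using B, C, D (subtract circle equations pairwise → linear system) gives (x, y) ≈ (94.6, 102.2).
Distances from that point to each station vs reported:
  A: calculated 149.3 vs reported 110.2 → residual 39.1 km
  B: calculated 221.8 vs reported 221.7 → residual 0.1 km
  C: calculated 346.5 vs reported 346.5 → residual 0.0 km
  D: calculated 317.1 vs reported 317.1 → residual 0.0 km
B, C, D are mutually consistent (residuals ≈ 0); A is off by 39.1 km.

A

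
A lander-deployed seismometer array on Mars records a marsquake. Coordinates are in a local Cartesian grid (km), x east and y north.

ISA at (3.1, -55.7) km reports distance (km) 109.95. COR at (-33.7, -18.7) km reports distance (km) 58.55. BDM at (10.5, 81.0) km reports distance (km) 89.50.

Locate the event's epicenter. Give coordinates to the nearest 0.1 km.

Circle about each station: (x − 3.1)² + (y + 55.7)² = 109.95²; (x + 33.7)² + (y + 18.7)² = 58.55²; (x − 10.5)² + (y − 81.0)² = 89.50².
Subtracting the ISA equation from the COR and BDM equations removes the quadratic terms:
-73.6 x + 74.0 y = 7034.18
14.8 x + 273.4 y = 7637.90
Solving the 2×2 system: x ≈ -64.0, y ≈ 31.4 km.

-64.0 km east, 31.4 km north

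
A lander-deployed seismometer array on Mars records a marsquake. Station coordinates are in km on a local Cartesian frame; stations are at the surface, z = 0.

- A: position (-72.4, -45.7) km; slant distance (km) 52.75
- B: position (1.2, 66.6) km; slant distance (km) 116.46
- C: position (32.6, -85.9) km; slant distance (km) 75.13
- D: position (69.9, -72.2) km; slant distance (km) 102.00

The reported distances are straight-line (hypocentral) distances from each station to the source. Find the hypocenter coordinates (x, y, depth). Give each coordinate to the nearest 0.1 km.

(-25.3, -44.3, 23.7)

Each station gives a sphere (x−x_i)² + (y−y_i)² + z² = d_i² (stations at z=0).
Subtracting the A sphere from B and C: z² cancels, leaving linear equations in x and y:
147.2 x + 224.6 y = -13673.62
210.0 x − 80.4 y = -1750.63
Solving: x ≈ -25.297, y ≈ -44.300 km (keep extra digits for the depth step; rounded: -25.3, -44.3).
Then from the A sphere: z² = 52.75² − (x + 72.4)² − (y + 45.7)² with x = -25.297, y = -44.300, so z ≈ 23.705 ≈ 23.7 km.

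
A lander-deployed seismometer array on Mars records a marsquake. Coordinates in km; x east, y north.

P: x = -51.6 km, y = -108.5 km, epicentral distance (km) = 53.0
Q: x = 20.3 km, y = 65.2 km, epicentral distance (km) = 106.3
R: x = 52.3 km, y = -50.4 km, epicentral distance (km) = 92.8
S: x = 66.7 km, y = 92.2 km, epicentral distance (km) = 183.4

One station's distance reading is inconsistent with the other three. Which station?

Solve using three stations at a time. Using P, R, S (subtract circle equations pairwise → linear system) gives (x, y) ≈ (-40.3, -56.8).
Distances from that point to each station vs reported:
  P: calculated 53.0 vs reported 53.0 → residual 0.0 km
  Q: calculated 136.2 vs reported 106.3 → residual 29.9 km
  R: calculated 92.8 vs reported 92.8 → residual 0.0 km
  S: calculated 183.4 vs reported 183.4 → residual 0.0 km
P, R, S are mutually consistent (residuals ≈ 0); Q is off by 29.9 km.

Q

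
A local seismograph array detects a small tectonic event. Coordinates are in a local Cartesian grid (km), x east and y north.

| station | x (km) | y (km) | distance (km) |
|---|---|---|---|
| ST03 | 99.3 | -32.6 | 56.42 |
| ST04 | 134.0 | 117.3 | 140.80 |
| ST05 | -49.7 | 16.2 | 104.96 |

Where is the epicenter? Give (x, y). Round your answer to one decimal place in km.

Circle about each station: (x − 99.3)² + (y + 32.6)² = 56.42²; (x − 134.0)² + (y − 117.3)² = 140.80²; (x + 49.7)² + (y − 16.2)² = 104.96².
Subtracting the ST03 equation from the ST04 and ST05 equations removes the quadratic terms:
69.4 x + 299.8 y = 4150.62
-298.0 x + 97.6 y = -16024.11
Solving the 2×2 system: x ≈ 54.2, y ≈ 1.3 km.
Check against ST03 (with the unrounded x, y): √((x − 99.3)²+(y + 32.6)²) = 56.42 ≈ 56.42 km. ✓

(54.2, 1.3)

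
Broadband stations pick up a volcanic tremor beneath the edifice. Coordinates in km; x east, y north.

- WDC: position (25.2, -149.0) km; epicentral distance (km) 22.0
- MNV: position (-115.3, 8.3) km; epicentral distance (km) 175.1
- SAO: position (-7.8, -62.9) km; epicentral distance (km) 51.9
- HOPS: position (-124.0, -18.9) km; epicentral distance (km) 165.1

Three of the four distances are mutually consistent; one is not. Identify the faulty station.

WDC

Solve using three stations at a time. Using MNV, SAO, HOPS (subtract circle equations pairwise → linear system) gives (x, y) ≈ (13.5, -110.4).
Distances from that point to each station vs reported:
  WDC: calculated 40.3 vs reported 22.0 → residual 18.3 km
  MNV: calculated 175.1 vs reported 175.1 → residual 0.0 km
  SAO: calculated 52.1 vs reported 51.9 → residual 0.2 km
  HOPS: calculated 165.2 vs reported 165.1 → residual 0.1 km
MNV, SAO, HOPS are mutually consistent (residuals ≈ 0); WDC is off by 18.3 km.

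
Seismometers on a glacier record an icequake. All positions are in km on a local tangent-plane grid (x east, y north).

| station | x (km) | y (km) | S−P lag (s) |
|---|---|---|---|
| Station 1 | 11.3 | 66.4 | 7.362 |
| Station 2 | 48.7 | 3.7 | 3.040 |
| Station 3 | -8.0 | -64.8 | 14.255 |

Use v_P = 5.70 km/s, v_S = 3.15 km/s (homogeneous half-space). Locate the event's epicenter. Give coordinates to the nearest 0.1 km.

Distance from S−P lag: d = Δt · v_P v_S / (v_P − v_S) = Δt · (5.70·3.15)/(5.70−3.15) ≈ 7.0412·Δt.
So d_Station 1 = 51.84, d_Station 2 = 21.41, d_Station 3 = 100.37 km.
Circle about each station: (x − 11.3)² + (y − 66.4)² = 51.84²; (x − 48.7)² + (y − 3.7)² = 21.41²; (x + 8.0)² + (y + 64.8)² = 100.37².
Subtracting the Station 1 equation from the Station 2 and Station 3 equations removes the quadratic terms:
74.8 x − 125.4 y = 77.73
-38.6 x − 262.4 y = -7660.36
Solving the 2×2 system: x ≈ 40.1, y ≈ 23.3 km.

40.1 km east, 23.3 km north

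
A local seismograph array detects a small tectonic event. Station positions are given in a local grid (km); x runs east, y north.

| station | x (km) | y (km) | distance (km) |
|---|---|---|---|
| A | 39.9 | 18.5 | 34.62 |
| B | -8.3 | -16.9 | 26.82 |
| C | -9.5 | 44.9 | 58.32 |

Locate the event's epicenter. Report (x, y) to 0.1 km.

Circle about each station: (x − 39.9)² + (y − 18.5)² = 34.62²; (x + 8.3)² + (y + 16.9)² = 26.82²; (x + 9.5)² + (y − 44.9)² = 58.32².
Subtracting the A equation from the B and C equations removes the quadratic terms:
-96.4 x − 70.8 y = -1100.53
-98.8 x + 52.8 y = -2030.68
Solving the 2×2 system: x ≈ 16.7, y ≈ -7.2 km.
Check against A (with the unrounded x, y): √((x − 39.9)²+(y − 18.5)²) = 34.62 ≈ 34.62 km. ✓

16.7 km east, -7.2 km north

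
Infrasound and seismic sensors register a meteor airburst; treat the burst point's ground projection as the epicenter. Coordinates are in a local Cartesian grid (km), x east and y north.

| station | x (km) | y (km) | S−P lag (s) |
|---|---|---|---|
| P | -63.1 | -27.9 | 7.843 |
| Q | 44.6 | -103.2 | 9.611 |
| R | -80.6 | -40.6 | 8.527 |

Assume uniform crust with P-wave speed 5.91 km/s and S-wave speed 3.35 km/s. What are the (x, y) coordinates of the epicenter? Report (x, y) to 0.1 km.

Distance from S−P lag: d = Δt · v_P v_S / (v_P − v_S) = Δt · (5.91·3.35)/(5.91−3.35) ≈ 7.7338·Δt.
So d_P = 60.66, d_Q = 74.33, d_R = 65.95 km.
Circle about each station: (x + 63.1)² + (y + 27.9)² = 60.66²; (x − 44.6)² + (y + 103.2)² = 74.33²; (x + 80.6)² + (y + 40.6)² = 65.95².
Subtracting the P equation from the Q and R equations removes the quadratic terms:
215.4 x − 150.6 y = 6034.07
-35.0 x − 25.4 y = 2714.93
Solving the 2×2 system: x ≈ -23.8, y ≈ -74.1 km.

(-23.8, -74.1)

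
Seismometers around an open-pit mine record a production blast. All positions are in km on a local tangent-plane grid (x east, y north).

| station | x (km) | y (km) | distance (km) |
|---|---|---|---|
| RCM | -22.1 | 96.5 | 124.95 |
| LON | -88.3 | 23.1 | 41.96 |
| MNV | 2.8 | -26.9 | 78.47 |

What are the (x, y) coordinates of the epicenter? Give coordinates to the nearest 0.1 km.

x ≈ -75.0 km, y ≈ -16.7 km

Circle about each station: (x + 22.1)² + (y − 96.5)² = 124.95²; (x + 88.3)² + (y − 23.1)² = 41.96²; (x − 2.8)² + (y + 26.9)² = 78.47².
Subtracting pairs of circle equations eliminates x²+y² and gives linear equations (the radical axes):
-132.4 x − 146.8 y = 12381.70
49.8 x − 246.8 y = 385.75
Solving the 2×2 system: x ≈ -75.0, y ≈ -16.7 km.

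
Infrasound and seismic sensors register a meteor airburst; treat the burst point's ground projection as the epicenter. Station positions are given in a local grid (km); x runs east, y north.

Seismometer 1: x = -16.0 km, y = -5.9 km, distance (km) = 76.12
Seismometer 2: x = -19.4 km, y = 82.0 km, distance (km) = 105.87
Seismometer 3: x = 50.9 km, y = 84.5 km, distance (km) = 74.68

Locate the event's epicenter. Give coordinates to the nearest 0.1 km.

Circle about each station: (x + 16.0)² + (y + 5.9)² = 76.12²; (x + 19.4)² + (y − 82.0)² = 105.87²; (x − 50.9)² + (y − 84.5)² = 74.68².
Subtracting the Seismometer 1 equation from the Seismometer 2 and Seismometer 3 equations removes the quadratic terms:
-6.8 x + 175.8 y = 1395.35
133.8 x + 180.8 y = 9657.40
Solving the 2×2 system: x ≈ 58.4, y ≈ 10.2 km.

58.4 km east, 10.2 km north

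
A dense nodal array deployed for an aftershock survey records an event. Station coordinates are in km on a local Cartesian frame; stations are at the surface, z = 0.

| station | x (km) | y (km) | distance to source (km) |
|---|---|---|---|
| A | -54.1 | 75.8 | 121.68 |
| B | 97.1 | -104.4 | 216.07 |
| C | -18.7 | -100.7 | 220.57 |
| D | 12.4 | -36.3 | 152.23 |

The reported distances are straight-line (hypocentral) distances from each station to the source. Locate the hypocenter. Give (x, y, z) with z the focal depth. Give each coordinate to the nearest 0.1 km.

(54.2, 101.6, 49.1)

Each station gives a sphere (x−x_i)² + (y−y_i)² + z² = d_i² (stations at z=0).
Subtracting the A sphere from B and C: z² cancels, leaving linear equations in x and y:
302.4 x − 360.4 y = -20224.90
70.8 x − 353.0 y = -32027.37
Solving: x ≈ 54.207, y ≈ 101.601 km (keep extra digits for the depth step; rounded: 54.2, 101.6).
Then from the A sphere: z² = 121.68² − (x + 54.1)² − (y − 75.8)² with x = 54.207, y = 101.601, so z ≈ 49.091 ≈ 49.1 km.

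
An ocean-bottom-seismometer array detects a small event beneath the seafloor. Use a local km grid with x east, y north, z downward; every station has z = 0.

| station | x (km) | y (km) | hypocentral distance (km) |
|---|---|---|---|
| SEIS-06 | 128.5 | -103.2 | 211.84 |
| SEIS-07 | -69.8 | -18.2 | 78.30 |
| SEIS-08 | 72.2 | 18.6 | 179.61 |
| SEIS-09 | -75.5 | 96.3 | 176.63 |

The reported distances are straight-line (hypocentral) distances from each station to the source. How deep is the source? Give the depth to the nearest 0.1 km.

58.3 km

Each station gives a sphere (x−x_i)² + (y−y_i)² + z² = d_i² (stations at z=0).
Subtracting the SEIS-06 sphere from SEIS-07 and SEIS-08: z² cancels, leaving linear equations in x and y:
-396.6 x + 170.0 y = 16786.09
-112.6 x + 243.6 y = -8987.26
Solving: x ≈ -72.505, y ≈ -70.408 km (keep extra digits for the depth step; rounded: -72.5, -70.4).
Then from the SEIS-06 sphere: z² = 211.84² − (x − 128.5)² − (y + 103.2)² with x = -72.505, y = -70.408, so z ≈ 58.291 ≈ 58.3 km.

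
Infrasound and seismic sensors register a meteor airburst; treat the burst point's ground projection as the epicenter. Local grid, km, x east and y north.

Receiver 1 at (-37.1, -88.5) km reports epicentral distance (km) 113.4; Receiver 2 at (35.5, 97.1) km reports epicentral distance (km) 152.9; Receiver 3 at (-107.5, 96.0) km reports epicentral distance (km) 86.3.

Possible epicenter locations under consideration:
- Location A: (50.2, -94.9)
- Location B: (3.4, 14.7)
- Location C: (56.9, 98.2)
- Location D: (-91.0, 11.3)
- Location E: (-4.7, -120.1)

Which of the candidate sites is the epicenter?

For each candidate, compare |candidate − station| to the reported distance:
Location A: residuals Receiver 1 25.9, Receiver 2 39.7, Receiver 3 161.3 → max 161.3 km
Location B: residuals Receiver 1 2.5, Receiver 2 64.5, Receiver 3 51.2 → max 64.5 km
Location C: residuals Receiver 1 95.6, Receiver 2 131.5, Receiver 3 78.1 → max 131.5 km
Location D: residuals Receiver 1 0.0, Receiver 2 0.0, Receiver 3 0.0 → max 0.0 km
Location E: residuals Receiver 1 68.1, Receiver 2 68.0, Receiver 3 153.0 → max 153.0 km
Only Location D has all residuals ≈ 0.

Location D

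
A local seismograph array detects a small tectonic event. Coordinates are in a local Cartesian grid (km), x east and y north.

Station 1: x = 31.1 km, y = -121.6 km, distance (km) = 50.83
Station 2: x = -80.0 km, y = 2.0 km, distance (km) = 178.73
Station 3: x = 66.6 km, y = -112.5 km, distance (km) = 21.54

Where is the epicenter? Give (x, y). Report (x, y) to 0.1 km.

Circle about each station: (x − 31.1)² + (y + 121.6)² = 50.83²; (x + 80.0)² + (y − 2.0)² = 178.73²; (x − 66.6)² + (y + 112.5)² = 21.54².
Subtracting the Station 1 equation from the Station 2 and Station 3 equations removes the quadratic terms:
-222.2 x + 247.2 y = -38710.49
71.0 x + 18.2 y = 3457.76
Solving the 2×2 system: x ≈ 72.2, y ≈ -91.7 km.

(72.2, -91.7)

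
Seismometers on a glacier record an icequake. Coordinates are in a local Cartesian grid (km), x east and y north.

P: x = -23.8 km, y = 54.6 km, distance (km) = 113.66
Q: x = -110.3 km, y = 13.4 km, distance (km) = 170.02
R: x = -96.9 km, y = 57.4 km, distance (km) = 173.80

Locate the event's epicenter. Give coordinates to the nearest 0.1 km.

Circle about each station: (x + 23.8)² + (y − 54.6)² = 113.66²; (x + 110.3)² + (y − 13.4)² = 170.02²; (x + 96.9)² + (y − 57.4)² = 173.80².
Subtracting the P equation from the Q and R equations removes the quadratic terms:
-173.0 x − 82.4 y = -7190.15
-146.2 x + 5.6 y = -8151.07
Solving the 2×2 system: x ≈ 54.7, y ≈ -27.6 km.
Check against P (with the unrounded x, y): √((x + 23.8)²+(y − 54.6)²) = 113.64 ≈ 113.66 km. ✓

x ≈ 54.7 km, y ≈ -27.6 km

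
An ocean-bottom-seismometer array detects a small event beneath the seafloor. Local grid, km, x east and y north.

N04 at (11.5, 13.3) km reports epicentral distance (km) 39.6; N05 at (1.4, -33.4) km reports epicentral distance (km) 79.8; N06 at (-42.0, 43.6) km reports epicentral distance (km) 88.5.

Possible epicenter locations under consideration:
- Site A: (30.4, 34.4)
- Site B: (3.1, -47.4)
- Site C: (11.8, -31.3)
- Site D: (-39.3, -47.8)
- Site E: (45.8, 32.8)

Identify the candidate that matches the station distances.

For each candidate, compare |candidate − station| to the reported distance:
Site A: residuals N04 11.3, N05 6.1, N06 15.5 → max 15.5 km
Site B: residuals N04 21.7, N05 65.7, N06 13.1 → max 65.7 km
Site C: residuals N04 5.0, N05 69.2, N06 3.7 → max 69.2 km
Site D: residuals N04 39.9, N05 36.6, N06 2.9 → max 39.9 km
Site E: residuals N04 0.1, N05 0.1, N06 0.0 → max 0.1 km
Only Site E has all residuals ≈ 0.

Site E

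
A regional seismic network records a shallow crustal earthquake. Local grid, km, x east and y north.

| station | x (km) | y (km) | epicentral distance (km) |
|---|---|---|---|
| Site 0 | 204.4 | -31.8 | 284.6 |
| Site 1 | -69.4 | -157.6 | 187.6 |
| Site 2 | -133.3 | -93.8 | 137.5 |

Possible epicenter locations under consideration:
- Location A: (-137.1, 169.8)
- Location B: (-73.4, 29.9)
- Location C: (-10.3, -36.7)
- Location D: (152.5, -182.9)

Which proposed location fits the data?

Location B

For each candidate, compare |candidate − station| to the reported distance:
Location A: residuals Site 0 112.0, Site 1 146.7, Site 2 126.1 → max 146.7 km
Location B: residuals Site 0 0.0, Site 1 0.1, Site 2 0.1 → max 0.1 km
Location C: residuals Site 0 69.8, Site 1 53.0, Site 2 1.9 → max 69.8 km
Location D: residuals Site 0 124.8, Site 1 35.7, Site 2 161.9 → max 161.9 km
Only Location B has all residuals ≈ 0.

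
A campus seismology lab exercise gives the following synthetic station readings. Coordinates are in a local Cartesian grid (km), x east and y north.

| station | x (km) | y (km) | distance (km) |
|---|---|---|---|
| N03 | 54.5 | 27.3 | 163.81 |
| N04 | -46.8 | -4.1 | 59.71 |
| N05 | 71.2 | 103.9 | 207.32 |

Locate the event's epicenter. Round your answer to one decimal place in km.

(-106.5, -2.9)

Circle about each station: (x − 54.5)² + (y − 27.3)² = 163.81²; (x + 46.8)² + (y + 4.1)² = 59.71²; (x − 71.2)² + (y − 103.9)² = 207.32².
Subtracting the N03 equation from the N04 and N05 equations removes the quadratic terms:
-202.6 x − 62.8 y = 21759.94
33.4 x + 153.2 y = -3998.76
Solving the 2×2 system: x ≈ -106.5, y ≈ -2.9 km.
Check against N03 (with the unrounded x, y): √((x − 54.5)²+(y − 27.3)²) = 163.81 ≈ 163.81 km. ✓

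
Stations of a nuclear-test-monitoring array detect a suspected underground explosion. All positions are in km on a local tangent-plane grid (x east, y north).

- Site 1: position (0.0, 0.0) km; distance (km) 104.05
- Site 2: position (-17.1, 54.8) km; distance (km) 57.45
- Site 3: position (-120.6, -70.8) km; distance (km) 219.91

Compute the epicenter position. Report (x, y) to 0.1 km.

Circle about each station: x² + y² = 104.05²; (x + 17.1)² + (y − 54.8)² = 57.45²; (x + 120.6)² + (y + 70.8)² = 219.91².
Subtracting the Site 1 equation from the Site 2 and Site 3 equations removes the quadratic terms:
-34.2 x + 109.6 y = 10821.35
-241.2 x − 141.6 y = -17977.01
Solving the 2×2 system: x ≈ 14.0, y ≈ 103.1 km.

(14.0, 103.1)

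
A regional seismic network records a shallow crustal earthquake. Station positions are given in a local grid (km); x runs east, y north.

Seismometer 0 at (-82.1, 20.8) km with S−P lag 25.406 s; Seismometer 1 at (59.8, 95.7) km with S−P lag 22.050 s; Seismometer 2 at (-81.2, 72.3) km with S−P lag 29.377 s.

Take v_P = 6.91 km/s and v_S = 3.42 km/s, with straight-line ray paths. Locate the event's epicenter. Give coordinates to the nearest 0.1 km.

Distance from S−P lag: d = Δt · v_P v_S / (v_P − v_S) = Δt · (6.91·3.42)/(6.91−3.42) ≈ 6.7714·Δt.
So d_Seismometer 0 = 172.03, d_Seismometer 1 = 149.31, d_Seismometer 2 = 198.92 km.
Circle about each station: (x + 82.1)² + (y − 20.8)² = 172.03²; (x − 59.8)² + (y − 95.7)² = 149.31²; (x + 81.2)² + (y − 72.3)² = 198.92².
Subtracting the Seismometer 0 equation from the Seismometer 1 and Seismometer 2 equations removes the quadratic terms:
283.8 x + 149.8 y = 12862.32
1.8 x + 103.0 y = -5327.17
Solving the 2×2 system: x ≈ 73.3, y ≈ -53.0 km.

(73.3, -53.0)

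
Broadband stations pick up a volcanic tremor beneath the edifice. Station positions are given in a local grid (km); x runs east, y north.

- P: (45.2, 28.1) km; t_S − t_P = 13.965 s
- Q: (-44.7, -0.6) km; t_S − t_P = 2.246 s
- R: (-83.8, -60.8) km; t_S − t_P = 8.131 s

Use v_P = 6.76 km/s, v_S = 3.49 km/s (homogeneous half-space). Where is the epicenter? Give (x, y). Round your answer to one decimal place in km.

Distance from S−P lag: d = Δt · v_P v_S / (v_P − v_S) = Δt · (6.76·3.49)/(6.76−3.49) ≈ 7.2148·Δt.
So d_P = 100.75, d_Q = 16.20, d_R = 58.66 km.
Circle about each station: (x − 45.2)² + (y − 28.1)² = 100.75²; (x + 44.7)² + (y + 0.6)² = 16.20²; (x + 83.8)² + (y + 60.8)² = 58.66².
Subtracting pairs of circle equations eliminates x²+y² and gives linear equations (the radical axes):
-179.8 x − 57.4 y = 9053.92
-258.0 x − 177.8 y = 14596.00
Solving the 2×2 system: x ≈ -45.0, y ≈ -16.8 km.

x ≈ -45.0 km, y ≈ -16.8 km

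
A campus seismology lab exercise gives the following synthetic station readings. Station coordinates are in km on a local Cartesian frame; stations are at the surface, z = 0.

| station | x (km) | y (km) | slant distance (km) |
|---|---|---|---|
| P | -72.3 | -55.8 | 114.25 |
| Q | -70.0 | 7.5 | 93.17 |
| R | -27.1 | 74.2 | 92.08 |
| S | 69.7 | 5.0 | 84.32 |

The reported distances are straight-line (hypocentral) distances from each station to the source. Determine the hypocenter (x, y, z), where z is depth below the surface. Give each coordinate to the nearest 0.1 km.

Each station gives a sphere (x−x_i)² + (y−y_i)² + z² = d_i² (stations at z=0).
Subtracting the P sphere from Q and R: z² cancels, leaving linear equations in x and y:
4.6 x + 126.6 y = 987.73
90.4 x + 260.0 y = 2473.46
Solving: x ≈ 5.496, y ≈ 7.602 km (keep extra digits for the depth step; rounded: 5.5, 7.6).
Then from the P sphere: z² = 114.25² − (x + 72.3)² − (y + 55.8)² with x = 5.496, y = 7.602, so z ≈ 54.599 ≈ 54.6 km.

(5.5, 7.6, 54.6)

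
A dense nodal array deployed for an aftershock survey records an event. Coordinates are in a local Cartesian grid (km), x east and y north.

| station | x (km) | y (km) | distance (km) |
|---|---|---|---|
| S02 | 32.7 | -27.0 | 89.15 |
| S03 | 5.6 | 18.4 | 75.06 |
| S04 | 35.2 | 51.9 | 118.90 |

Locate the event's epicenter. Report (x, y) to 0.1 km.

(-56.4, -23.9)

Circle about each station: (x − 32.7)² + (y + 27.0)² = 89.15²; (x − 5.6)² + (y − 18.4)² = 75.06²; (x − 35.2)² + (y − 51.9)² = 118.90².
Subtracting the S02 equation from the S03 and S04 equations removes the quadratic terms:
-54.2 x + 90.8 y = 885.35
5.0 x + 157.8 y = -4055.13
Solving the 2×2 system: x ≈ -56.4, y ≈ -23.9 km.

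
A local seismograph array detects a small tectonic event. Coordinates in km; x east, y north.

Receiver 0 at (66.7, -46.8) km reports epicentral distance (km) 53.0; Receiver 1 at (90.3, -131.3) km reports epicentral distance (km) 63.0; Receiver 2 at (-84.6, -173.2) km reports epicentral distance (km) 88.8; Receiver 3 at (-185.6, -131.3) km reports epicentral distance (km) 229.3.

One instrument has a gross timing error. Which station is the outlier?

Solve using three stations at a time. Using Receiver 0, Receiver 1, Receiver 3 (subtract circle equations pairwise → linear system) gives (x, y) ≈ (40.4, -92.8).
Distances from that point to each station vs reported:
  Receiver 0: calculated 53.0 vs reported 53.0 → residual 0.0 km
  Receiver 1: calculated 63.0 vs reported 63.0 → residual 0.0 km
  Receiver 2: calculated 148.7 vs reported 88.8 → residual 59.9 km
  Receiver 3: calculated 229.3 vs reported 229.3 → residual 0.0 km
Receiver 0, Receiver 1, Receiver 3 are mutually consistent (residuals ≈ 0); Receiver 2 is off by 59.9 km.

Receiver 2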